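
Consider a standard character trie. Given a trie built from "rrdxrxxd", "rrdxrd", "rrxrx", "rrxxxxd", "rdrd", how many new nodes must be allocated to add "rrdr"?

"rrd" is already a path in the trie; the remaining "r" must be added.
Each of the 1 remaining characters creates one node.

1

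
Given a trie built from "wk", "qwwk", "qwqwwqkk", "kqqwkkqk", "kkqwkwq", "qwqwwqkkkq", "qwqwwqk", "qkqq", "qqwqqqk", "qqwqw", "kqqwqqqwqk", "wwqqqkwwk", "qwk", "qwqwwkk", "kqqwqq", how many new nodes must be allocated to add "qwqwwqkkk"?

"qwqwwqkkk" is already a full path in the trie; only an end-marker is added.
No new nodes are needed: 0.

0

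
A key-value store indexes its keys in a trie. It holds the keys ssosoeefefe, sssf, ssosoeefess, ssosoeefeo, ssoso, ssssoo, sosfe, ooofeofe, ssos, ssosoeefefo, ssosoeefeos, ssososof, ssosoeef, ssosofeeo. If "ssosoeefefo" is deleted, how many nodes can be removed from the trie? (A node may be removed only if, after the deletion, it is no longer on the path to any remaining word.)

1

Walk "ssosoeefefo" from the leaf back toward the root, removing each node that no remaining word uses.
The suffix "o" (1 node) is used only by "ssosoeefefo"; the node for "ssosoeefef" still has the child "e", so pruning stops there.
Nodes removed: 1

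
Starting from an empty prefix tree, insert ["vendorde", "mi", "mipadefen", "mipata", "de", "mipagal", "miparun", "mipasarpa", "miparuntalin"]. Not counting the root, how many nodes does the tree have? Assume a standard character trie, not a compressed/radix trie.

37

Trace insertions, counting only characters that open a new branch:
  "vendorde" → 8 new (v, e, n, d, o, r, d, e)
  "mi" → 2 new (m, i)
  "mipadefen" → prefix "mi" already present; 7 new (p, a, d, e, f, e, n)
  "mipata" → prefix "mipa" already present; 2 new (t, a)
  "de" → 2 new (d, e)
  "mipagal" → prefix "mipa" already present; 3 new (g, a, l)
  "miparun" → prefix "mipa" already present; 3 new (r, u, n)
  "mipasarpa" → prefix "mipa" already present; 5 new (s, a, r, p, a)
  "miparuntalin" → prefix "miparun" already present; 5 new (t, a, l, i, n)
Total nodes = 8 + 2 + 7 + 2 + 2 + 3 + 3 + 5 + 5 = 37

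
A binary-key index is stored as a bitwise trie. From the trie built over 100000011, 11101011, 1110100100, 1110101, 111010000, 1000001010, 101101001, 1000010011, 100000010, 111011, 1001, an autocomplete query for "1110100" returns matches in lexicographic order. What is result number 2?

1110100100

Filter for "1110100…" and sort: "111010000", "1110100100"
Position 2: 1110100100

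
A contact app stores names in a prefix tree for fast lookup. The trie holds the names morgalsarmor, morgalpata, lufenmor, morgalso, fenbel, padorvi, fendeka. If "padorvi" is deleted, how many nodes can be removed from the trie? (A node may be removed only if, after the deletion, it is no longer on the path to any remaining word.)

A node on "padorvi"'s path can go only if nothing else ends at it or branches off below it.
No other word shares any prefix with "padorvi", so all 7 of its nodes go.
Nodes removed: 7

7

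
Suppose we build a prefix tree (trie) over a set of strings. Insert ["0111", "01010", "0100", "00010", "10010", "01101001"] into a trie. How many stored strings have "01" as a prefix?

4

Walk to "01"; the words in its subtree are exactly those with that prefix.
Words under "01": 0100, 01010, 01101001, 0111
Count: 4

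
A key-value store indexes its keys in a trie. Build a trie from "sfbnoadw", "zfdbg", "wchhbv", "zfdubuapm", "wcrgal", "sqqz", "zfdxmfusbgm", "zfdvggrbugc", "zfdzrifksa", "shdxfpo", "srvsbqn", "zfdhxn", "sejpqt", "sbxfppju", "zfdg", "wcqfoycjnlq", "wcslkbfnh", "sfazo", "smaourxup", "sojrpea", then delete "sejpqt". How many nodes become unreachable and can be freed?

5

Walk "sejpqt" from the leaf back toward the root, removing each node that no remaining word uses.
The suffix "ejpqt" (5 nodes) is used only by "sejpqt"; the node for "s" still has the child "f", so pruning stops there.
Nodes removed: 5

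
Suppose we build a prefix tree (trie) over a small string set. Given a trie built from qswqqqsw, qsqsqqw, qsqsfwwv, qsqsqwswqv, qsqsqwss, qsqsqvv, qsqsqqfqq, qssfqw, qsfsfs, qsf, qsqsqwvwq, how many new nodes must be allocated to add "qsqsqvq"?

Walking "qsqsqvq" from the root, the first 6 characters ("qsqsqv") follow existing edges; "q" is the first miss.
New nodes needed: |"qsqsqvq"| − 6 = 7 − 6 = 1.

1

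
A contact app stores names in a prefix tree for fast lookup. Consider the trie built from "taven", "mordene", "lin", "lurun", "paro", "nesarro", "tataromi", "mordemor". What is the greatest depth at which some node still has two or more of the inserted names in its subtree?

The deepest shared node is where two words last agree before diverging.
e.g. "mordemor" and "mordene" share the prefix "morde" of length 5; no pair shares a longer one.
Longest shared-prefix length: 5

5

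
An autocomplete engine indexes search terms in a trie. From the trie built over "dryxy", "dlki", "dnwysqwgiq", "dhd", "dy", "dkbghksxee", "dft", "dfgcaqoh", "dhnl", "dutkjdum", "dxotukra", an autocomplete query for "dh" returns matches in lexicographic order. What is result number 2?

Filter for "dh…" and sort: "dhd", "dhnl"
The 2nd is dhnl.

dhnl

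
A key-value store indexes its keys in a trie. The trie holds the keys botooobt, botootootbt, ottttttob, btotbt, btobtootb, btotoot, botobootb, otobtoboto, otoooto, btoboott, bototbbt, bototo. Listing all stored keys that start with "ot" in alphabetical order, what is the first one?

otobtoboto

Words with prefix "ot", in lexicographic order: "otobtoboto", "otoooto", "ottttttob"
Position 1: otobtoboto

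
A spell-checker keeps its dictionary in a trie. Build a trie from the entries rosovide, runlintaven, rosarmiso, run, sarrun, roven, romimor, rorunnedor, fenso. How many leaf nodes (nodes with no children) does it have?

8

Leaves are exactly the stored words that no other stored word extends.
Those words: "fenso", "romimor", "rorunnedor", "rosarmiso", "rosovide", "roven", "runlintaven", "sarrun"
Leaf count: 8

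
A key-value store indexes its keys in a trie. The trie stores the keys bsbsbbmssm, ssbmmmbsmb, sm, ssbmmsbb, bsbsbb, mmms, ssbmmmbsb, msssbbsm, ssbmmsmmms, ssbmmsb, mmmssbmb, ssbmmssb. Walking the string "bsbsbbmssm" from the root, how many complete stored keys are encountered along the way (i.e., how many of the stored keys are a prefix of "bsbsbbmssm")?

2

Check each prefix of "bsbsbbmssm" against the stored set — each match is an end-marker on the path.
Prefixes of the query that are stored words: "bsbsbb", "bsbsbbmssm"
Count: 2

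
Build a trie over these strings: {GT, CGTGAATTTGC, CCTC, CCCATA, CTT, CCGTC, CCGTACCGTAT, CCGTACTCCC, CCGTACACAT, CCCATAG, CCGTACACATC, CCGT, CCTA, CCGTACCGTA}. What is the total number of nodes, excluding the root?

For each word, the new-node count is its length minus the longest prefix already in the trie:
  "GT" → 2 new (G, T)
  "CGTGAATTTGC" → 11 new (C, G, T, G, A, A, T, T, T, G, C)
  "CCTC" → prefix "C" already present; 3 new (C, T, C)
  "CCCATA" → prefix "CC" already present; 4 new (C, A, T, A)
  "CTT" → prefix "C" already present; 2 new (T, T)
  "CCGTC" → prefix "CC" already present; 3 new (G, T, C)
  "CCGTACCGTAT" → prefix "CCGT" already present; 7 new (A, C, C, G, T, A, T)
  "CCGTACTCCC" → prefix "CCGTAC" already present; 4 new (T, C, C, C)
  "CCGTACACAT" → prefix "CCGTAC" already present; 4 new (A, C, A, T)
  "CCCATAG" → prefix "CCCATA" already present; 1 new (G)
  "CCGTACACATC" → prefix "CCGTACACAT" already present; 1 new (C)
  "CCGT" → prefix "CCGT" already present; 0 new (none)
  "CCTA" → prefix "CCT" already present; 1 new (A)
  "CCGTACCGTA" → prefix "CCGTACCGTA" already present; 0 new (none)
Total nodes = 2 + 11 + 3 + 4 + 2 + 3 + 7 + 4 + 4 + 1 + 1 + 0 + 1 + 0 = 43

43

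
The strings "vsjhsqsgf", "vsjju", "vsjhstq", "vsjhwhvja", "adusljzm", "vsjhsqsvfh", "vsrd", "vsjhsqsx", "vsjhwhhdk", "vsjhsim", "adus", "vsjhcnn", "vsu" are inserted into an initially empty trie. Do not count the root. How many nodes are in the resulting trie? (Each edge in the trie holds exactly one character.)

41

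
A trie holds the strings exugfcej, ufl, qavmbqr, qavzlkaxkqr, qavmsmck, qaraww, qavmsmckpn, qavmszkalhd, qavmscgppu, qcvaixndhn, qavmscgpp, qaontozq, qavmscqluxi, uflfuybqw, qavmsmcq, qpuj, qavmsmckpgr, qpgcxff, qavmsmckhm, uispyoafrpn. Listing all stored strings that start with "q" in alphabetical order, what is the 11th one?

qavmsmcq

DFS of the "q" subtree visits, in order: "qaontozq", "qaraww", "qavmbqr", "qavmscgpp", "qavmscgppu", "qavmscqluxi", "qavmsmck", "qavmsmckhm", "qavmsmckpgr", "qavmsmckpn", "qavmsmcq", "qavmszkalhd", "qavzlkaxkqr", "qcvaixndhn", "qpgcxff", "qpuj"
Position 11: qavmsmcq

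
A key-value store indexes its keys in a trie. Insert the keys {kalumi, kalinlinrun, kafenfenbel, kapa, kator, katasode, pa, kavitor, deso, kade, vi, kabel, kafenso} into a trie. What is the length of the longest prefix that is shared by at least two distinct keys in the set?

The deepest shared node is where two words last agree before diverging.
"kafenfenbel" and "kafenso" agree on "kafen" (5 characters) before diverging; nothing deeper is shared.
Longest shared-prefix length: 5

5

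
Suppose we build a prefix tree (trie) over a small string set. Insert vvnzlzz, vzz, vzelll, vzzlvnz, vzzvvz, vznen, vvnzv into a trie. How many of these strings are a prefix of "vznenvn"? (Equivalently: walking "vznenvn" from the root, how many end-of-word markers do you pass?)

1

Walk "vznenvn" from the root; an end-of-word marker is hit whenever a stored word is a prefix of "vznenvn".
Prefixes of the query that are stored words: "vznen"
Count: 1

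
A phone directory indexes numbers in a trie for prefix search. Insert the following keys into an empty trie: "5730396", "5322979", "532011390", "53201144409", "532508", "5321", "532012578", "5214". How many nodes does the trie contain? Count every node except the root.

35

Count nodes per top-level branch (shared prefixes stored once):
  '5'-branch (5214, 532011390, 53201144409, 532012578, 5321, 5322979, 532508, 5730396): 35 nodes
Sum: 35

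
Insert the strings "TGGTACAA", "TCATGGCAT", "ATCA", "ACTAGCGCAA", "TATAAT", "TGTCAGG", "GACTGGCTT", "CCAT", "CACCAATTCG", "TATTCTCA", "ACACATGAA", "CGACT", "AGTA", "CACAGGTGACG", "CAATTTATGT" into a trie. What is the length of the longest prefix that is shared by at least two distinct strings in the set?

Equivalently: take the maximum, over all pairs, of their longest common prefix length.
e.g. "CACAGGTGACG" and "CACCAATTCG" share the prefix "CAC" of length 3; no pair shares a longer one.
Longest shared-prefix length: 3

3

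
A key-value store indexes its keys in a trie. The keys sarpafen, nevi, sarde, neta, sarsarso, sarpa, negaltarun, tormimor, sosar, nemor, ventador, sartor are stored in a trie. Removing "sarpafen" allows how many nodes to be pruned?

3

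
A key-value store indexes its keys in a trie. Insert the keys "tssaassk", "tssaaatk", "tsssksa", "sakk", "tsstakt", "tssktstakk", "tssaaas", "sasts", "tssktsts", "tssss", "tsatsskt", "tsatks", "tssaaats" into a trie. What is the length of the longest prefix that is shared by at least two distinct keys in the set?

7

Look for the deepest trie node that still has at least two words in its subtree.
"tssaaatk" and "tssaaats" agree on "tssaaat" (7 characters) before diverging; nothing deeper is shared.
Longest shared-prefix length: 7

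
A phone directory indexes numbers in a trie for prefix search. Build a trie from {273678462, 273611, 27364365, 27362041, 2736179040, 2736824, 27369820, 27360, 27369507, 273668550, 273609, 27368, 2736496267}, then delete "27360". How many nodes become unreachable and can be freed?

0

After clearing the end-marker at "27360", prune upward until reaching a node still needed by another word.
Every node on "27360" is still needed (e.g. by "273609"), so nothing is freed.
Nodes removed: 0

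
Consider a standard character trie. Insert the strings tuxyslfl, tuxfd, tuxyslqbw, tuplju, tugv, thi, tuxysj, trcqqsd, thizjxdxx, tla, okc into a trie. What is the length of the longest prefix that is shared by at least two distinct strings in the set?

6

The deepest shared node is where two words last agree before diverging.
"tuxyslfl" and "tuxyslqbw" agree on "tuxysl" (6 characters) before diverging; nothing deeper is shared.
Longest shared-prefix length: 6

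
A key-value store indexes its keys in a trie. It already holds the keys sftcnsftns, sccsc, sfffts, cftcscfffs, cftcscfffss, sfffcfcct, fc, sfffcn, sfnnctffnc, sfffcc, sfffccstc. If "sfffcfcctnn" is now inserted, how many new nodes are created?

2

The longest prefix of "sfffcfcctnn" already in the trie is "sfffcfcct" (length 9).
New nodes needed: |"sfffcfcctnn"| − 9 = 11 − 9 = 2.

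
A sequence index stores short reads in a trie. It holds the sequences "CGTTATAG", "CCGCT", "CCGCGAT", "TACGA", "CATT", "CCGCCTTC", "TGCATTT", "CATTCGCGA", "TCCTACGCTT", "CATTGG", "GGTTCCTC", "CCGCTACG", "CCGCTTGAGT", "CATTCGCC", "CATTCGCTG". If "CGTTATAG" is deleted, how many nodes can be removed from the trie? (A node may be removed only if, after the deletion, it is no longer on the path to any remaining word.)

7

After clearing the end-marker at "CGTTATAG", prune upward until reaching a node still needed by another word.
The suffix "GTTATAG" (7 nodes) is used only by "CGTTATAG"; the node for "C" still has the child "C", so pruning stops there.
Nodes removed: 7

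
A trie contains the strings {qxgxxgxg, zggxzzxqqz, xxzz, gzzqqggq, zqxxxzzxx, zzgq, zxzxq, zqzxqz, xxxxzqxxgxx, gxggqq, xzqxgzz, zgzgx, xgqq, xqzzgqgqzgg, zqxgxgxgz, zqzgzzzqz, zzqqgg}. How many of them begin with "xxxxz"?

Walk to "xxxxz"; the words in its subtree are exactly those with that prefix.
Words under "xxxxz": xxxxzqxxgxx
Count: 1

1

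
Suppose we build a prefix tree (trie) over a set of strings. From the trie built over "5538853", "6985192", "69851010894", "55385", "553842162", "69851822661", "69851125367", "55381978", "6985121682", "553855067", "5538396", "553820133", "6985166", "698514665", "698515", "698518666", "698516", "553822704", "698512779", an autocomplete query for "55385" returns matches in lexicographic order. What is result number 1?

Words with prefix "55385", in lexicographic order: "55385", "553855067"
Position 1: 55385

55385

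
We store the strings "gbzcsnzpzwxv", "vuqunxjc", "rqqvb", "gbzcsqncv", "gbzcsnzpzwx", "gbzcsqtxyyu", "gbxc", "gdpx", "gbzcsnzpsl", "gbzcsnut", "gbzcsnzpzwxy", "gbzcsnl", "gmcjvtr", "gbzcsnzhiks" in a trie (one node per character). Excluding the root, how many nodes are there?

55

Insert word by word; a character creates a node only if that edge doesn't already exist:
  "gbzcsnzpzwxv" → 12 new (g, b, z, c, s, n, z, p, z, w, x, v)
  "vuqunxjc" → 8 new (v, u, q, u, n, x, j, c)
  "rqqvb" → 5 new (r, q, q, v, b)
  "gbzcsqncv" → prefix "gbzcs" already present; 4 new (q, n, c, v)
  "gbzcsnzpzwx" → prefix "gbzcsnzpzwx" already present; 0 new (none)
  "gbzcsqtxyyu" → prefix "gbzcsq" already present; 5 new (t, x, y, y, u)
  "gbxc" → prefix "gb" already present; 2 new (x, c)
  "gdpx" → prefix "g" already present; 3 new (d, p, x)
  "gbzcsnzpsl" → prefix "gbzcsnzp" already present; 2 new (s, l)
  "gbzcsnut" → prefix "gbzcsn" already present; 2 new (u, t)
  "gbzcsnzpzwxy" → prefix "gbzcsnzpzwx" already present; 1 new (y)
  "gbzcsnl" → prefix "gbzcsn" already present; 1 new (l)
  "gmcjvtr" → prefix "g" already present; 6 new (m, c, j, v, t, r)
  "gbzcsnzhiks" → prefix "gbzcsnz" already present; 4 new (h, i, k, s)
Total nodes = 12 + 8 + 5 + 4 + 0 + 5 + 2 + 3 + 2 + 2 + 1 + 1 + 6 + 4 = 55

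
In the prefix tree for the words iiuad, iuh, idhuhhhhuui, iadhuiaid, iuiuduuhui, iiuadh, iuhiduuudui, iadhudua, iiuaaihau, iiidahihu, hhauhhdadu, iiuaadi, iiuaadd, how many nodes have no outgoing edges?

Leaves are exactly the stored words that no other stored word extends.
Those words: "hhauhhdadu", "iadhudua", "iadhuiaid", "idhuhhhhuui", "iiidahihu", "iiuaadd", "iiuaadi", "iiuaaihau", "iiuadh", "iuhiduuudui", "iuiuduuhui"
Leaf count: 11

11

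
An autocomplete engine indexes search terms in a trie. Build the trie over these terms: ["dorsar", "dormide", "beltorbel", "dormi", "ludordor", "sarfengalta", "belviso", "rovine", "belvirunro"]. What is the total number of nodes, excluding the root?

For each word, the new-node count is its length minus the longest prefix already in the trie:
  "dorsar" → 6 new (d, o, r, s, a, r)
  "dormide" → prefix "dor" already present; 4 new (m, i, d, e)
  "beltorbel" → 9 new (b, e, l, t, o, r, b, e, l)
  "dormi" → prefix "dormi" already present; 0 new (none)
  "ludordor" → 8 new (l, u, d, o, r, d, o, r)
  "sarfengalta" → 11 new (s, a, r, f, e, n, g, a, l, t, a)
  "belviso" → prefix "bel" already present; 4 new (v, i, s, o)
  "rovine" → 6 new (r, o, v, i, n, e)
  "belvirunro" → prefix "belvi" already present; 5 new (r, u, n, r, o)
Total nodes = 6 + 4 + 9 + 0 + 8 + 11 + 4 + 6 + 5 = 53

53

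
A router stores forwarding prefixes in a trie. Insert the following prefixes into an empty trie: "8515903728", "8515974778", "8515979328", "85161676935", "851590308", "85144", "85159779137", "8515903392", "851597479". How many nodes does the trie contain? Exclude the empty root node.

For each word, the new-node count is its length minus the longest prefix already in the trie:
  "8515903728" → 10 new (8, 5, 1, 5, 9, 0, 3, 7, 2, 8)
  "8515974778" → prefix "85159" already present; 5 new (7, 4, 7, 7, 8)
  "8515979328" → prefix "851597" already present; 4 new (9, 3, 2, 8)
  "85161676935" → prefix "851" already present; 8 new (6, 1, 6, 7, 6, 9, 3, 5)
  "851590308" → prefix "8515903" already present; 2 new (0, 8)
  "85144" → prefix "851" already present; 2 new (4, 4)
  "85159779137" → prefix "851597" already present; 5 new (7, 9, 1, 3, 7)
  "8515903392" → prefix "8515903" already present; 3 new (3, 9, 2)
  "851597479" → prefix "85159747" already present; 1 new (9)
Total nodes = 10 + 5 + 4 + 8 + 2 + 2 + 5 + 3 + 1 = 40

40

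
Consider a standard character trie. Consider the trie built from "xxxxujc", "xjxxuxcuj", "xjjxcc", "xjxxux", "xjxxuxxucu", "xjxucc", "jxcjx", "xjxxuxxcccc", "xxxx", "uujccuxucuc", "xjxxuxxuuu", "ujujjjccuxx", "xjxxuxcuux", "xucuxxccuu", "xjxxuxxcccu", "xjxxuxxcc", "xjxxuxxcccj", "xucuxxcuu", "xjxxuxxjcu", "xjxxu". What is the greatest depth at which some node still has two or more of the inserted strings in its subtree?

10

Look for the deepest trie node that still has at least two words in its subtree.
"xjxxuxxcccc" and "xjxxuxxcccj" agree on "xjxxuxxccc" (10 characters) before diverging; nothing deeper is shared.
Longest shared-prefix length: 10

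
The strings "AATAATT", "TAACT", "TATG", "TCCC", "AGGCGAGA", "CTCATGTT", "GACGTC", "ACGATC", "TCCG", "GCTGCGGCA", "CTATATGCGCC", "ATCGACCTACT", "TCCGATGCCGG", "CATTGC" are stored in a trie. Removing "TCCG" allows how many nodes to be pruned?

Walk "TCCG" from the leaf back toward the root, removing each node that no remaining word uses.
Every node on "TCCG" is still needed (e.g. by "TCCGATGCCGG"), so nothing is freed.
Nodes removed: 0

0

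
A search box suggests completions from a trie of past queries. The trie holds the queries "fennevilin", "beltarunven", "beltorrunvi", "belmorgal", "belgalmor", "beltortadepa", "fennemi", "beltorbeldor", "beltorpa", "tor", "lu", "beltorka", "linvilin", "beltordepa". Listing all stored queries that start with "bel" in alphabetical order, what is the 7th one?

Filter for "bel…" and sort: "belgalmor", "belmorgal", "beltarunven", "beltorbeldor", "beltordepa", "beltorka", "beltorpa", "beltorrunvi", "beltortadepa"
The 7th is beltorpa.

beltorpa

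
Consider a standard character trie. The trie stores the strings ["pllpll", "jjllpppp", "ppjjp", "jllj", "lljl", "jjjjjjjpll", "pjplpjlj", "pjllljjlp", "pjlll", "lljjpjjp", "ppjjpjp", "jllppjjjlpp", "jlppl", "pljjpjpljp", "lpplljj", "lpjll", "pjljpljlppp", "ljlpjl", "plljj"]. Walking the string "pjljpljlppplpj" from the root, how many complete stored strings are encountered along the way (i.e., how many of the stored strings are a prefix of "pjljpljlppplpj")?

Traverse "pjljpljlppplpj" character by character; count nodes along the way that are marked as word ends.
Prefixes of the query that are stored words: "pjljpljlppp"
Count: 1

1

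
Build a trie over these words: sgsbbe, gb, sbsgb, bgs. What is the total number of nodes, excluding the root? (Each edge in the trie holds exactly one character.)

15

For each word, the new-node count is its length minus the longest prefix already in the trie:
  "sgsbbe" → 6 new (s, g, s, b, b, e)
  "gb" → 2 new (g, b)
  "sbsgb" → prefix "s" already present; 4 new (b, s, g, b)
  "bgs" → 3 new (b, g, s)
Total nodes = 6 + 2 + 4 + 3 = 15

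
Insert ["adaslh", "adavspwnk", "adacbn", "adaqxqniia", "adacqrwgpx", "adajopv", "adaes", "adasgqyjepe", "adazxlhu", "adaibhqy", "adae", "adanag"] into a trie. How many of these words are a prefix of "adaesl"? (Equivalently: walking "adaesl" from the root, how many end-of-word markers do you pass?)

2

Walk "adaesl" from the root; an end-of-word marker is hit whenever a stored word is a prefix of "adaesl".
Prefixes of the query that are stored words: "adae", "adaes"
Count: 2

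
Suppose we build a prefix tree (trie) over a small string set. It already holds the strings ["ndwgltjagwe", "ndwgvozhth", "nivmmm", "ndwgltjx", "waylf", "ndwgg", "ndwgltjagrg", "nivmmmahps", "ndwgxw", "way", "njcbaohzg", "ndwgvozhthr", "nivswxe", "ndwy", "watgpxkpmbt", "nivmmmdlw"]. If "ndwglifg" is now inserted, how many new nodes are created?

Walking "ndwglifg" from the root, the first 5 characters ("ndwgl") follow existing edges; "i" is the first miss.
So 8 − 5 = 3 new nodes.

3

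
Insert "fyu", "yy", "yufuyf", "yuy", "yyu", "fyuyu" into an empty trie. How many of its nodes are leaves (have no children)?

4

Leaves are exactly the stored words that no other stored word extends.
Those words: "fyuyu", "yufuyf", "yuy", "yyu"
Leaf count: 4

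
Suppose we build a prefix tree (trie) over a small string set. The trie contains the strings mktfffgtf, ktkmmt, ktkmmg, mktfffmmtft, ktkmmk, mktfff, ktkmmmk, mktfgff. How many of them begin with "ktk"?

4

Filter for entries beginning with "ktk":
Words under "ktk": ktkmmg, ktkmmk, ktkmmmk, ktkmmt
Count: 4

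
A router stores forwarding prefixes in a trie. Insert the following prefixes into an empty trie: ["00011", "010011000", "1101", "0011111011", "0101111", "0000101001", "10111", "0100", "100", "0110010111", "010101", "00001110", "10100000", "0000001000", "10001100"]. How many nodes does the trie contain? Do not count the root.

70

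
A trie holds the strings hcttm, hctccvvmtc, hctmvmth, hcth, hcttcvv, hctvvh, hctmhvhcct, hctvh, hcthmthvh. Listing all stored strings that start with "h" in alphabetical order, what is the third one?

hcthmthvh

Filter for "h…" and sort: "hctccvvmtc", "hcth", "hcthmthvh", "hctmhvhcct", "hctmvmth", "hcttcvv", "hcttm", "hctvh", "hctvvh"
Position 3: hcthmthvh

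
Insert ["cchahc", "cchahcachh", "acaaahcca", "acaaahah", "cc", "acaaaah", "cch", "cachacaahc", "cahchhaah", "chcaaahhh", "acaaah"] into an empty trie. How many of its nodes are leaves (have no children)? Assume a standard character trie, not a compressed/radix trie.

A leaf is a node with no children — equivalently, the end of a word that is not a proper prefix of any other stored word.
Those words: "acaaaah", "acaaahah", "acaaahcca", "cachacaahc", "cahchhaah", "cchahcachh", "chcaaahhh"
Leaf count: 7

7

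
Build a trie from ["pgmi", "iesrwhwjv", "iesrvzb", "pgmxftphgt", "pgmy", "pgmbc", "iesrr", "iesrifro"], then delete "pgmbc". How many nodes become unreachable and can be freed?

A node on "pgmbc"'s path can go only if nothing else ends at it or branches off below it.
The suffix "bc" (2 nodes) is used only by "pgmbc"; the node for "pgm" still has the child "i", so pruning stops there.
Nodes removed: 2

2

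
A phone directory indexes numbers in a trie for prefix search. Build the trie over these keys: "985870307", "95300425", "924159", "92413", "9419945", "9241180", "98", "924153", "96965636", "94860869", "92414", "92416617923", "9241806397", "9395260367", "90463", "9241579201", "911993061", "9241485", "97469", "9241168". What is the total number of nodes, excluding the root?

Trace insertions, counting only characters that open a new branch:
  "985870307" → 9 new (9, 8, 5, 8, 7, 0, 3, 0, 7)
  "95300425" → prefix "9" already present; 7 new (5, 3, 0, 0, 4, 2, 5)
  "924159" → prefix "9" already present; 5 new (2, 4, 1, 5, 9)
  "92413" → prefix "9241" already present; 1 new (3)
  "9419945" → prefix "9" already present; 6 new (4, 1, 9, 9, 4, 5)
  "9241180" → prefix "9241" already present; 3 new (1, 8, 0)
  "98" → prefix "98" already present; 0 new (none)
  "924153" → prefix "92415" already present; 1 new (3)
  "96965636" → prefix "9" already present; 7 new (6, 9, 6, 5, 6, 3, 6)
  "94860869" → prefix "94" already present; 6 new (8, 6, 0, 8, 6, 9)
  "92414" → prefix "9241" already present; 1 new (4)
  "92416617923" → prefix "9241" already present; 7 new (6, 6, 1, 7, 9, 2, 3)
  "9241806397" → prefix "9241" already present; 6 new (8, 0, 6, 3, 9, 7)
  "9395260367" → prefix "9" already present; 9 new (3, 9, 5, 2, 6, 0, 3, 6, 7)
  "90463" → prefix "9" already present; 4 new (0, 4, 6, 3)
  "9241579201" → prefix "92415" already present; 5 new (7, 9, 2, 0, 1)
  "911993061" → prefix "9" already present; 8 new (1, 1, 9, 9, 3, 0, 6, 1)
  "9241485" → prefix "92414" already present; 2 new (8, 5)
  "97469" → prefix "9" already present; 4 new (7, 4, 6, 9)
  "9241168" → prefix "92411" already present; 2 new (6, 8)
Total nodes = 9 + 7 + 5 + 1 + 6 + 3 + 0 + 1 + 7 + 6 + 1 + 7 + 6 + 9 + 4 + 5 + 8 + 2 + 4 + 2 = 93

93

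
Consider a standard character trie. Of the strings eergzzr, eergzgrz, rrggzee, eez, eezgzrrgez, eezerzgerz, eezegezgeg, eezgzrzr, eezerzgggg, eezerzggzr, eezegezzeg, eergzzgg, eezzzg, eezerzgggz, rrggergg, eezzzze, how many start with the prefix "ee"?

Traverse to the node for "ee", then collect every word in that subtree.
Matches: "eergzgrz", "eergzzgg", "eergzzr", "eez", "eezegezgeg", "eezegezzeg", "eezerzgerz", "eezerzgggg", "eezerzgggz", "eezerzggzr", "eezgzrrgez", "eezgzrzr", "eezzzg", "eezzzze"
Count: 14

14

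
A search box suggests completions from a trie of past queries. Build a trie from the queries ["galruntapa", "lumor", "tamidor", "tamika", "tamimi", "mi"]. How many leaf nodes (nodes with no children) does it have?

6

Leaves are exactly the stored words that no other stored word extends.
Those words: "galruntapa", "lumor", "mi", "tamidor", "tamika", "tamimi"
Leaf count: 6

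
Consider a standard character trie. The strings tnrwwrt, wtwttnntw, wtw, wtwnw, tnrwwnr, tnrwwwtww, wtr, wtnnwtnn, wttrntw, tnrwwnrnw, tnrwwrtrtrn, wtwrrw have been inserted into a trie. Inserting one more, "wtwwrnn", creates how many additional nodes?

"wtw" is already a path in the trie; the remaining "wrnn" must be added.
Each of the 4 remaining characters creates one node.

4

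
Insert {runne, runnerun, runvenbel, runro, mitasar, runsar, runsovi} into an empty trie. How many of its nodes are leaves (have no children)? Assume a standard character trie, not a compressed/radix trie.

Leaves are exactly the stored words that no other stored word extends.
Those words: "mitasar", "runnerun", "runro", "runsar", "runsovi", "runvenbel"
Leaf count: 6

6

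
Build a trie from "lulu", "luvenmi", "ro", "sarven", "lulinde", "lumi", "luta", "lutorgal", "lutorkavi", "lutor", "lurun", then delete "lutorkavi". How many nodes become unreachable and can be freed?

A node on "lutorkavi"'s path can go only if nothing else ends at it or branches off below it.
The suffix "kavi" (4 nodes) is used only by "lutorkavi"; the node for "lutor" still has the child "g", so pruning stops there.
Nodes removed: 4

4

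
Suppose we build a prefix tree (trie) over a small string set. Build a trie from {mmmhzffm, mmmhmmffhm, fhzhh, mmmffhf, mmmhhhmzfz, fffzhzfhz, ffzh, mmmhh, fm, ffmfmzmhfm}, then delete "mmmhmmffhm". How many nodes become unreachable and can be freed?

Walk "mmmhmmffhm" from the leaf back toward the root, removing each node that no remaining word uses.
The suffix "mmffhm" (6 nodes) is used only by "mmmhmmffhm"; the node for "mmmh" still has the child "z", so pruning stops there.
Nodes removed: 6

6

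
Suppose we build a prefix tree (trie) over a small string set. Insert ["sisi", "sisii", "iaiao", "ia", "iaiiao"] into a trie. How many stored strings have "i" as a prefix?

Walk to "i"; the words in its subtree are exactly those with that prefix.
Matches: "ia", "iaiao", "iaiiao"
Count: 3

3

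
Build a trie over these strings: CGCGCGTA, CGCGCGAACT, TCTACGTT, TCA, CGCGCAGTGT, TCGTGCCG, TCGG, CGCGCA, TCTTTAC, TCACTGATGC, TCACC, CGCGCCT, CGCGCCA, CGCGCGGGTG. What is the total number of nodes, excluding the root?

52

Count nodes per top-level branch (shared prefixes stored once):
  'C'-branch (CGCGCA, CGCGCAGTGT, CGCGCCA, CGCGCCT, CGCGCGAACT, CGCGCGGGTG, CGCGCGTA): 24 nodes
  'T'-branch (TCA, TCACC, TCACTGATGC, TCGG, TCGTGCCG, TCTACGTT, TCTTTAC): 28 nodes
Sum: 52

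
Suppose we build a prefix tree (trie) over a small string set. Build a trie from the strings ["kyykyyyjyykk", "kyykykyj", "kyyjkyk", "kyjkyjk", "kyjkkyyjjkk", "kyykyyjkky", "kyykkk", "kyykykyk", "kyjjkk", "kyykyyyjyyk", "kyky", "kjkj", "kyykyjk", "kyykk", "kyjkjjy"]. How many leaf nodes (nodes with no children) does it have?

13

A leaf is a node with no children — equivalently, the end of a word that is not a proper prefix of any other stored word.
Those words: "kjkj", "kyjjkk", "kyjkjjy", "kyjkkyyjjkk", "kyjkyjk", "kyky", "kyyjkyk", "kyykkk", "kyykyjk", "kyykykyj", "kyykykyk", "kyykyyjkky", "kyykyyyjyykk"
Leaf count: 13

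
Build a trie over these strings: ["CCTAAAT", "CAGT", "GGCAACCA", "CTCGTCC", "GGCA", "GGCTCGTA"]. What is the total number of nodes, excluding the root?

29

Trace insertions, counting only characters that open a new branch:
  "CCTAAAT" → 7 new (C, C, T, A, A, A, T)
  "CAGT" → prefix "C" already present; 3 new (A, G, T)
  "GGCAACCA" → 8 new (G, G, C, A, A, C, C, A)
  "CTCGTCC" → prefix "C" already present; 6 new (T, C, G, T, C, C)
  "GGCA" → prefix "GGCA" already present; 0 new (none)
  "GGCTCGTA" → prefix "GGC" already present; 5 new (T, C, G, T, A)
Total nodes = 7 + 3 + 8 + 6 + 0 + 5 = 29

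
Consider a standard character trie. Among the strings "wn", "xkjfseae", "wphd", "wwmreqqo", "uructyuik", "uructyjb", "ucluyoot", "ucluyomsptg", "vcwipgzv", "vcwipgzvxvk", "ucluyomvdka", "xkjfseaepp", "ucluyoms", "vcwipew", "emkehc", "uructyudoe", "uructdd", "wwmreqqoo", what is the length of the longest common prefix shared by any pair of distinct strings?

8

Look for the deepest trie node that still has at least two words in its subtree.
e.g. "ucluyoms" and "ucluyomsptg" share the prefix "ucluyoms" of length 8; no pair shares a longer one.
Longest shared-prefix length: 8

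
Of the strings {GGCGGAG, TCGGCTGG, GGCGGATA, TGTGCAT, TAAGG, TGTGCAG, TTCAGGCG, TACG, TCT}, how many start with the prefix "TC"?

Filter for entries beginning with "TC":
Matches: "TCGGCTGG", "TCT"
Count: 2

2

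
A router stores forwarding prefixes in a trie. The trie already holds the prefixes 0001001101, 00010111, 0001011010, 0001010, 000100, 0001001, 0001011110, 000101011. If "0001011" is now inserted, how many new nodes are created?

Every character of "0001011" already lies on an existing path (it is a prefix of some stored word).
No new nodes are needed: 0.

0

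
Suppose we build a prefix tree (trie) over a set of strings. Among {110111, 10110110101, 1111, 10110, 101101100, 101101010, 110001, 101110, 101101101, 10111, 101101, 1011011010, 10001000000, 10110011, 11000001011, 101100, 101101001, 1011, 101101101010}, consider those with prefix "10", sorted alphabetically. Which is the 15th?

101110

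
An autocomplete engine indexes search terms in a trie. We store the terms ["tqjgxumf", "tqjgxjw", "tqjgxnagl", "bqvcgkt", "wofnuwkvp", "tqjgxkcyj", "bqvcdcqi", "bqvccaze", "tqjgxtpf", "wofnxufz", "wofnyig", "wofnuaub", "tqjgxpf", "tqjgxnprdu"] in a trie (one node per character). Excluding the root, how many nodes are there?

Trace insertions, counting only characters that open a new branch:
  "tqjgxumf" → 8 new (t, q, j, g, x, u, m, f)
  "tqjgxjw" → prefix "tqjgx" already present; 2 new (j, w)
  "tqjgxnagl" → prefix "tqjgx" already present; 4 new (n, a, g, l)
  "bqvcgkt" → 7 new (b, q, v, c, g, k, t)
  "wofnuwkvp" → 9 new (w, o, f, n, u, w, k, v, p)
  "tqjgxkcyj" → prefix "tqjgx" already present; 4 new (k, c, y, j)
  "bqvcdcqi" → prefix "bqvc" already present; 4 new (d, c, q, i)
  "bqvccaze" → prefix "bqvc" already present; 4 new (c, a, z, e)
  "tqjgxtpf" → prefix "tqjgx" already present; 3 new (t, p, f)
  "wofnxufz" → prefix "wofn" already present; 4 new (x, u, f, z)
  "wofnyig" → prefix "wofn" already present; 3 new (y, i, g)
  "wofnuaub" → prefix "wofnu" already present; 3 new (a, u, b)
  "tqjgxpf" → prefix "tqjgx" already present; 2 new (p, f)
  "tqjgxnprdu" → prefix "tqjgxn" already present; 4 new (p, r, d, u)
Total nodes = 8 + 2 + 4 + 7 + 9 + 4 + 4 + 4 + 3 + 4 + 3 + 3 + 2 + 4 = 61

61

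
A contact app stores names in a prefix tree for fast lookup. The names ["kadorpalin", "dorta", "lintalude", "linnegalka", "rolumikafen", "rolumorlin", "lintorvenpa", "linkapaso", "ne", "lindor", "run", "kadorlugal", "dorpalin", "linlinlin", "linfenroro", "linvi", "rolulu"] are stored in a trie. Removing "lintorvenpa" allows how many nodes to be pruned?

After clearing the end-marker at "lintorvenpa", prune upward until reaching a node still needed by another word.
The suffix "orvenpa" (7 nodes) is used only by "lintorvenpa"; the node for "lint" still has the child "a", so pruning stops there.
Nodes removed: 7

7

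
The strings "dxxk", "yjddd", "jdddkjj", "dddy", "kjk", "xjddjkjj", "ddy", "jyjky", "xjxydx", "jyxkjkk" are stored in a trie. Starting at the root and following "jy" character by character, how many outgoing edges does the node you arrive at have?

2

Walk "jy" from the root, arriving at one node.
Distinct next characters after "jy": j, x.
That node has 2 child edges.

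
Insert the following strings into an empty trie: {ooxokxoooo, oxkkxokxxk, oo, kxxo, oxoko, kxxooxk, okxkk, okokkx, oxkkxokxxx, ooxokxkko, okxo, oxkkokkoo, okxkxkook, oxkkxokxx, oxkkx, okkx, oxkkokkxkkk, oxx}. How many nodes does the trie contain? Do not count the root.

Trace insertions, counting only characters that open a new branch:
  "ooxokxoooo" → 10 new (o, o, x, o, k, x, o, o, o, o)
  "oxkkxokxxk" → prefix "o" already present; 9 new (x, k, k, x, o, k, x, x, k)
  "oo" → prefix "oo" already present; 0 new (none)
  "kxxo" → 4 new (k, x, x, o)
  "oxoko" → prefix "ox" already present; 3 new (o, k, o)
  "kxxooxk" → prefix "kxxo" already present; 3 new (o, x, k)
  "okxkk" → prefix "o" already present; 4 new (k, x, k, k)
  "okokkx" → prefix "ok" already present; 4 new (o, k, k, x)
  "oxkkxokxxx" → prefix "oxkkxokxx" already present; 1 new (x)
  "ooxokxkko" → prefix "ooxokx" already present; 3 new (k, k, o)
  "okxo" → prefix "okx" already present; 1 new (o)
  "oxkkokkoo" → prefix "oxkk" already present; 5 new (o, k, k, o, o)
  "okxkxkook" → prefix "okxk" already present; 5 new (x, k, o, o, k)
  "oxkkxokxx" → prefix "oxkkxokxx" already present; 0 new (none)
  "oxkkx" → prefix "oxkkx" already present; 0 new (none)
  "okkx" → prefix "ok" already present; 2 new (k, x)
  "oxkkokkxkkk" → prefix "oxkkokk" already present; 4 new (x, k, k, k)
  "oxx" → prefix "ox" already present; 1 new (x)
Total nodes = 10 + 9 + 0 + 4 + 3 + 3 + 4 + 4 + 1 + 3 + 1 + 5 + 5 + 0 + 0 + 2 + 4 + 1 = 59

59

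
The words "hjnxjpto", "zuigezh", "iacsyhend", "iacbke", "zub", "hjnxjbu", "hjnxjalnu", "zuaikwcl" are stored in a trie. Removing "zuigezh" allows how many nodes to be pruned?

After clearing the end-marker at "zuigezh", prune upward until reaching a node still needed by another word.
The suffix "igezh" (5 nodes) is used only by "zuigezh"; the node for "zu" still has the child "b", so pruning stops there.
Nodes removed: 5

5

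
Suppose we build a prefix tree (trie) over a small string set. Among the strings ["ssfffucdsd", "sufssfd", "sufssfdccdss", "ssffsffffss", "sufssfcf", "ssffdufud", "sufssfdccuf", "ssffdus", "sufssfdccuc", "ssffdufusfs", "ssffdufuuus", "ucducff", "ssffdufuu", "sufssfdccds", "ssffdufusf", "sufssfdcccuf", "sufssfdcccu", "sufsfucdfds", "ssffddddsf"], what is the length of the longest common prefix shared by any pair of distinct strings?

The deepest shared node is where two words last agree before diverging.
"sufssfdcccu" and "sufssfdcccuf" agree on "sufssfdcccu" (11 characters) before diverging; nothing deeper is shared.
Longest shared-prefix length: 11

11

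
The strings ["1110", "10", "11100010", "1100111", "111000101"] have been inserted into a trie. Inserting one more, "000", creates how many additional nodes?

No existing word starts with "0", so every character of "000" needs a new node.
3 − 0 = 3 new nodes.

3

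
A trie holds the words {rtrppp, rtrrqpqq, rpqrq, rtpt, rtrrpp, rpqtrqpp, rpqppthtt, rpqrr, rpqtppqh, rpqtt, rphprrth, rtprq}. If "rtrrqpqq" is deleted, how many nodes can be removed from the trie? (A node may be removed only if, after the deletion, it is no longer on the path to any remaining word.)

4

A node on "rtrrqpqq"'s path can go only if nothing else ends at it or branches off below it.
The suffix "qpqq" (4 nodes) is used only by "rtrrqpqq"; the node for "rtrr" still has the child "p", so pruning stops there.
Nodes removed: 4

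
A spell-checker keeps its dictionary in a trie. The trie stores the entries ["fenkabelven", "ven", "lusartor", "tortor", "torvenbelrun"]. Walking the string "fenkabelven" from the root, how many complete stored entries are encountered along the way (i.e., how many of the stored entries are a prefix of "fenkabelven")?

Walk "fenkabelven" from the root; an end-of-word marker is hit whenever a stored word is a prefix of "fenkabelven".
Prefixes of the query that are stored words: "fenkabelven"
Count: 1

1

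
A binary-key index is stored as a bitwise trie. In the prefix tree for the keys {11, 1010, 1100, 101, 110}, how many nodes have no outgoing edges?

2

Leaves are exactly the stored words that no other stored word extends.
Those words: "1010", "1100"
Leaf count: 2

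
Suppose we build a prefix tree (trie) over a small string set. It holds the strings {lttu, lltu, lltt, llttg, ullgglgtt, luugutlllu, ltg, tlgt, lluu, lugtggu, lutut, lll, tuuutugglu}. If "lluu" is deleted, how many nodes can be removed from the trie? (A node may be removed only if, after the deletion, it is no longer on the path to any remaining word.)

A node on "lluu"'s path can go only if nothing else ends at it or branches off below it.
The suffix "uu" (2 nodes) is used only by "lluu"; the node for "ll" still has the child "t", so pruning stops there.
Nodes removed: 2

2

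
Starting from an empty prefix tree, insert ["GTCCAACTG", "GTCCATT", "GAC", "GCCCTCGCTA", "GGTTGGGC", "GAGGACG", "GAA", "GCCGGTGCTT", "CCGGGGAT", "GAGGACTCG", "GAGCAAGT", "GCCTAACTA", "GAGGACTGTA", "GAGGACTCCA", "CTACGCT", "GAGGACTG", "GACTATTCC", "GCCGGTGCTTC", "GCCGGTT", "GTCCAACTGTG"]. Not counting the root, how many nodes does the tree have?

85

For each word, the new-node count is its length minus the longest prefix already in the trie:
  "GTCCAACTG" → 9 new (G, T, C, C, A, A, C, T, G)
  "GTCCATT" → prefix "GTCCA" already present; 2 new (T, T)
  "GAC" → prefix "G" already present; 2 new (A, C)
  "GCCCTCGCTA" → prefix "G" already present; 9 new (C, C, C, T, C, G, C, T, A)
  "GGTTGGGC" → prefix "G" already present; 7 new (G, T, T, G, G, G, C)
  "GAGGACG" → prefix "GA" already present; 5 new (G, G, A, C, G)
  "GAA" → prefix "GA" already present; 1 new (A)
  "GCCGGTGCTT" → prefix "GCC" already present; 7 new (G, G, T, G, C, T, T)
  "CCGGGGAT" → 8 new (C, C, G, G, G, G, A, T)
  "GAGGACTCG" → prefix "GAGGAC" already present; 3 new (T, C, G)
  "GAGCAAGT" → prefix "GAG" already present; 5 new (C, A, A, G, T)
  "GCCTAACTA" → prefix "GCC" already present; 6 new (T, A, A, C, T, A)
  "GAGGACTGTA" → prefix "GAGGACT" already present; 3 new (G, T, A)
  "GAGGACTCCA" → prefix "GAGGACTC" already present; 2 new (C, A)
  "CTACGCT" → prefix "C" already present; 6 new (T, A, C, G, C, T)
  "GAGGACTG" → prefix "GAGGACTG" already present; 0 new (none)
  "GACTATTCC" → prefix "GAC" already present; 6 new (T, A, T, T, C, C)
  "GCCGGTGCTTC" → prefix "GCCGGTGCTT" already present; 1 new (C)
  "GCCGGTT" → prefix "GCCGGT" already present; 1 new (T)
  "GTCCAACTGTG" → prefix "GTCCAACTG" already present; 2 new (T, G)
Total nodes = 9 + 2 + 2 + 9 + 7 + 5 + 1 + 7 + 8 + 3 + 5 + 6 + 3 + 2 + 6 + 0 + 6 + 1 + 1 + 2 = 85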